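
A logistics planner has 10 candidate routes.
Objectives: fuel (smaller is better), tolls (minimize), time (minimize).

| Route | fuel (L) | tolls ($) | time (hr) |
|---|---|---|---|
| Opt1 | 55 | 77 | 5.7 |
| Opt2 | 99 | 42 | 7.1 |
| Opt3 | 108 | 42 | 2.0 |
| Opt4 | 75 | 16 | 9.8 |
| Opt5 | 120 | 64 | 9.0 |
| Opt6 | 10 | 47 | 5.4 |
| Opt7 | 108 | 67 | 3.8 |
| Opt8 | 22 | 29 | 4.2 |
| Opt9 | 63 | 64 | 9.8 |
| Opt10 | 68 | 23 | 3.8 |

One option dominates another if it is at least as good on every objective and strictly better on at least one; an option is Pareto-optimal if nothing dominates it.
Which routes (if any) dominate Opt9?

Opt6, Opt8

Opt6: fuel 10≤63, tolls 47≤64, time 5.4≤9.8 — dominates Opt9.
Opt8: fuel 22≤63, tolls 29≤64, time 4.2≤9.8 — dominates Opt9.
Others (Opt1, Opt2, Opt3, Opt4, Opt5, Opt7, Opt10) are each worse than Opt9 on at least one objective.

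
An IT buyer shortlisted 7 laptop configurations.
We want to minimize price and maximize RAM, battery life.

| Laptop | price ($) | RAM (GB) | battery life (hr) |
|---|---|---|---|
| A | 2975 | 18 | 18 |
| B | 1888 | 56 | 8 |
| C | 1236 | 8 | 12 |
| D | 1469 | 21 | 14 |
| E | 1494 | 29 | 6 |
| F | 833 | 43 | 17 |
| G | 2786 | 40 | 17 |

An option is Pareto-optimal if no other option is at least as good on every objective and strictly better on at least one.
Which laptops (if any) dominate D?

F: price 833≤1469, RAM 43≥21, battery life 17≥14 — dominates D.
Others (A, B, C, E, G) are each worse than D on at least one objective.

F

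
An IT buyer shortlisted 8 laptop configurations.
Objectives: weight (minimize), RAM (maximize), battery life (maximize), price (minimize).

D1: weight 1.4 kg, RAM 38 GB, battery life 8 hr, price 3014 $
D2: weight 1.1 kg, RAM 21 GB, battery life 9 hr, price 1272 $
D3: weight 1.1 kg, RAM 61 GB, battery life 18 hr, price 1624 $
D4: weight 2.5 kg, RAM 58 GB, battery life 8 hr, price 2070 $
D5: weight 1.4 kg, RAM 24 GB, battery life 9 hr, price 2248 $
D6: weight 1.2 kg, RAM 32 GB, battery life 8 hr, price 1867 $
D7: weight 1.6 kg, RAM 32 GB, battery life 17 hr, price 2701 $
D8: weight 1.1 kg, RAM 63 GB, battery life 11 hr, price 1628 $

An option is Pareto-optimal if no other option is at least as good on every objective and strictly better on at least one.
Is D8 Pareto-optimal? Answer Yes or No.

Yes

D1: worse on weight (1.4 vs 1.1).
D2: worse on RAM (21 vs 63).
D3: worse on RAM (61 vs 63).
D4: worse on weight (2.5 vs 1.1).
D5: worse on weight (1.4 vs 1.1).
D6: worse on weight (1.2 vs 1.1).
D7: worse on weight (1.6 vs 1.1).
No option is at least as good as D8 on every objective and strictly better on one.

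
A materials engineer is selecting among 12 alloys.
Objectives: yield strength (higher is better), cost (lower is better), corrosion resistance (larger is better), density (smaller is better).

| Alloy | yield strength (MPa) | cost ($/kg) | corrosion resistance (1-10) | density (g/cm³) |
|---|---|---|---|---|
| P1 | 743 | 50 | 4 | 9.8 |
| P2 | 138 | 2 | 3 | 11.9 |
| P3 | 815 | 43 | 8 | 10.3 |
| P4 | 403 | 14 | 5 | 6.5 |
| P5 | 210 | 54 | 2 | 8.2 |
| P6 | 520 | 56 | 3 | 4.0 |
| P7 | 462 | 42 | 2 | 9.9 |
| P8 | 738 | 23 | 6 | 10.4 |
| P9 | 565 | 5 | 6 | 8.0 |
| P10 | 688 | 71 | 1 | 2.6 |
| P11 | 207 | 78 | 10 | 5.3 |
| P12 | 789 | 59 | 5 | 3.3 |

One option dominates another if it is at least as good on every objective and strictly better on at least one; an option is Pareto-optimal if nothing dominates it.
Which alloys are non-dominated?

P1: not dominated.
P2: not dominated (best cost).
P3: not dominated (best yield strength).
P4: not dominated.
P5: dominated by P4 (yield strength 403≥210, cost 14≤54, corrosion resistance 5≥2, density 6.5≤8.2).
P6: not dominated.
P7: dominated by P9 (yield strength 565≥462, cost 5≤42, corrosion resistance 6≥2, density 8.0≤9.9).
P8: not dominated.
P9: not dominated.
P10: not dominated (best density).
P11: not dominated (best corrosion resistance).
P12: not dominated.

P1, P2, P3, P4, P6, P8, P9, P10, P11, P12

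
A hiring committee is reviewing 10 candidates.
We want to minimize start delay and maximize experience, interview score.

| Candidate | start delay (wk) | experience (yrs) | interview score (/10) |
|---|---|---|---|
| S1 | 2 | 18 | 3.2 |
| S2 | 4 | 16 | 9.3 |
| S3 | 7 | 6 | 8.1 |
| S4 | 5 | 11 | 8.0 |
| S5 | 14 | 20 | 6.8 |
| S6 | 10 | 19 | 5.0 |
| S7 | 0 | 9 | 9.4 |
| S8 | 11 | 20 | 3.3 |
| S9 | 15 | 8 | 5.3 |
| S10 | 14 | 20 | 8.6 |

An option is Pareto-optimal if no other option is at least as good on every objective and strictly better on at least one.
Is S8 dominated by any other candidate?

No

S1: worse on experience (18 vs 20).
S2: worse on experience (16 vs 20).
S3: worse on experience (6 vs 20).
S4: worse on experience (11 vs 20).
S5: worse on start delay (14 vs 11).
S6: worse on experience (19 vs 20).
S7: worse on experience (9 vs 20).
S9: worse on start delay (15 vs 11).
S10: worse on start delay (14 vs 11).
No option is at least as good as S8 on every objective and strictly better on one.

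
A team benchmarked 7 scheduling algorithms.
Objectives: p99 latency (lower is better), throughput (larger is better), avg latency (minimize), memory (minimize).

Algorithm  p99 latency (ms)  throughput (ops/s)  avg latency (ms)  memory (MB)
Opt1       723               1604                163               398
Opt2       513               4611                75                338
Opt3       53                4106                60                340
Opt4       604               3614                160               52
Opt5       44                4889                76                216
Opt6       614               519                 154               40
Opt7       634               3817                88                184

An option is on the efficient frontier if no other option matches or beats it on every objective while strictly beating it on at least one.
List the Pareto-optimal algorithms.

Opt2, Opt3, Opt4, Opt5, Opt6, Opt7

Opt1: dominated by Opt2 (p99 latency 513≤723, throughput 4611≥1604, avg latency 75≤163, memory 338≤398).
Opt2: not dominated.
Opt3: not dominated (best avg latency).
Opt4: not dominated.
Opt5: not dominated (best p99 latency).
Opt6: not dominated (best memory).
Opt7: not dominated.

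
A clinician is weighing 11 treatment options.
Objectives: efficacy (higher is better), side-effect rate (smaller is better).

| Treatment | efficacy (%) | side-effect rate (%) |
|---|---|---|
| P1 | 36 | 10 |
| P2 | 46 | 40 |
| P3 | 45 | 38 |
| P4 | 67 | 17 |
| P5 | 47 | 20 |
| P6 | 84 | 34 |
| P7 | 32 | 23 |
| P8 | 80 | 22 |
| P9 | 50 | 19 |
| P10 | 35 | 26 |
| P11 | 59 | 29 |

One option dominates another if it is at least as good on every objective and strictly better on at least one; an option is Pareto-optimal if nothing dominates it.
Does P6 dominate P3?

P6 vs P3: efficacy 84≥45, side-effect rate 34≤38 — P6 is at least as good on every objective with at least one strict improvement.

Yes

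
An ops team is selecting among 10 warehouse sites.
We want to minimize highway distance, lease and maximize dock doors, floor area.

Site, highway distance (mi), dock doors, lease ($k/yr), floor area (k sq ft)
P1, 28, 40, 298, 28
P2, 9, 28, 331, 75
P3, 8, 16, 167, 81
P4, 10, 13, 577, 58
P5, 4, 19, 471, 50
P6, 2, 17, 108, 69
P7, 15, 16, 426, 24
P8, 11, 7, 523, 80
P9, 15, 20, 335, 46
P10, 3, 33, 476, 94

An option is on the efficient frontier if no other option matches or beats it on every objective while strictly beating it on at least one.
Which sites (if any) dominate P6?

none

P1: worse on highway distance (28 vs 2).
P2: worse on highway distance (9 vs 2).
P3: worse on highway distance (8 vs 2).
P4: worse on highway distance (10 vs 2).
P5: worse on highway distance (4 vs 2).
P7: worse on highway distance (15 vs 2).
P8: worse on highway distance (11 vs 2).
P9: worse on highway distance (15 vs 2).
P10: worse on highway distance (3 vs 2).
No option dominates P6.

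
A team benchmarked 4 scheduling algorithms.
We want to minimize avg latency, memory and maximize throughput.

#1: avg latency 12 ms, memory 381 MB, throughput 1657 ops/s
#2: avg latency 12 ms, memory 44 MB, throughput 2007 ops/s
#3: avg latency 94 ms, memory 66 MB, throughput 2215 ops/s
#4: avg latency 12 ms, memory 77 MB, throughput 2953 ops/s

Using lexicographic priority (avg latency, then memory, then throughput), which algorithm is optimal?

#2

First minimize avg latency: best is 12, kept {#1, #2, #4}.
Then minimize memory: best is 44, kept {#2}.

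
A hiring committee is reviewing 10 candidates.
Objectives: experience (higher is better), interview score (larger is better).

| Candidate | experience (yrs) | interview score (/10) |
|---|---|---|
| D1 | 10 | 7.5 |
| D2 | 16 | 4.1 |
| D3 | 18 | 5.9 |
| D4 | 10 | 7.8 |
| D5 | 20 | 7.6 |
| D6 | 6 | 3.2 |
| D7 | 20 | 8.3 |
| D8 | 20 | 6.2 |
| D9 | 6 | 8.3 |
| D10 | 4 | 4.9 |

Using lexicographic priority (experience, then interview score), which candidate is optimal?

D7

First maximize experience: best is 20, kept {D5, D7, D8}.
Then maximize interview score: best is 8.3, kept {D7}.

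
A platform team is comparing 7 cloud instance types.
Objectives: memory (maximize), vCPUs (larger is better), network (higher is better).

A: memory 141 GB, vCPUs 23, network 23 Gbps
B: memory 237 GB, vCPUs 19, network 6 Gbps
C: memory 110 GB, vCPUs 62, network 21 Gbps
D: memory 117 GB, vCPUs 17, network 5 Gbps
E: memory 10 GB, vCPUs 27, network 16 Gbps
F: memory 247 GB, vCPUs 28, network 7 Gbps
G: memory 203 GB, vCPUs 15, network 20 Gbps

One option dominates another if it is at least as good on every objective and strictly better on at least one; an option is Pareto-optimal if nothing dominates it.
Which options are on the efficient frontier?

A, C, F, G

A: not dominated (best network).
B: dominated by F (memory 247≥237, vCPUs 28≥19, network 7≥6).
C: not dominated (best vCPUs).
D: dominated by A (memory 141≥117, vCPUs 23≥17, network 23≥5).
E: dominated by C (memory 110≥10, vCPUs 62≥27, network 21≥16).
F: not dominated (best memory).
G: not dominated.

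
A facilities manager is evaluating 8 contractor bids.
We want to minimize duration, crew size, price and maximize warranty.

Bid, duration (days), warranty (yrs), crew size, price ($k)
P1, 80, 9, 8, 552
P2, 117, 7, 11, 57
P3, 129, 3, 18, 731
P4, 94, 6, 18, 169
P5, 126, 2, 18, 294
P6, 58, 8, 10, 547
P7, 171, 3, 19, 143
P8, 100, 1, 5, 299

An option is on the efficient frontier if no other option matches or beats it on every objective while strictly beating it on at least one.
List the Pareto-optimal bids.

P1: not dominated (best warranty).
P2: not dominated (best price).
P3: dominated by P1 (duration 80≤129, warranty 9≥3, crew size 8≤18, price 552≤731).
P4: not dominated.
P5: dominated by P2 (duration 117≤126, warranty 7≥2, crew size 11≤18, price 57≤294).
P6: not dominated (best duration).
P7: dominated by P2 (duration 117≤171, warranty 7≥3, crew size 11≤19, price 57≤143).
P8: not dominated (best crew size).

P1, P2, P4, P6, P8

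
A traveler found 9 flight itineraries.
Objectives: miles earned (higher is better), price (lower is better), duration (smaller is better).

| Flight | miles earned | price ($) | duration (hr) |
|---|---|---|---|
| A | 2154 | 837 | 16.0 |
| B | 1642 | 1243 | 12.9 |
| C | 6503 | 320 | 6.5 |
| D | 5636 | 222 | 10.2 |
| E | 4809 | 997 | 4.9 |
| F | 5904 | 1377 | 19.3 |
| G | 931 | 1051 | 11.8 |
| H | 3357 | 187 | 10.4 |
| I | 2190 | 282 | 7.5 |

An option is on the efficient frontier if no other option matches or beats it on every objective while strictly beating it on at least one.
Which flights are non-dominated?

A: dominated by C (miles earned 6503≥2154, price 320≤837, duration 6.5≤16.0).
B: dominated by C (miles earned 6503≥1642, price 320≤1243, duration 6.5≤12.9).
C: not dominated (best miles earned).
D: not dominated.
E: not dominated (best duration).
F: dominated by C (miles earned 6503≥5904, price 320≤1377, duration 6.5≤19.3).
G: dominated by C (miles earned 6503≥931, price 320≤1051, duration 6.5≤11.8).
H: not dominated (best price).
I: not dominated.

C, D, E, H, I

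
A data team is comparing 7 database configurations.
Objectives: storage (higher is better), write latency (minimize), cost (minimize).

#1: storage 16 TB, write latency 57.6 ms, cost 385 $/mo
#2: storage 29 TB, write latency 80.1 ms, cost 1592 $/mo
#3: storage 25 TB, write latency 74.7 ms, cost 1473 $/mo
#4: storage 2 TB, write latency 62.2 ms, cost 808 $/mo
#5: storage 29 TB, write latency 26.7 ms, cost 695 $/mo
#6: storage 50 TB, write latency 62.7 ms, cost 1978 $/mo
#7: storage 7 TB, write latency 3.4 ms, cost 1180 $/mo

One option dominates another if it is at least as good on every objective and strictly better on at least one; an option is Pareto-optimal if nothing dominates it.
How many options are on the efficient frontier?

#1: not dominated (best cost).
#2: dominated by #5 (storage 29≥29, write latency 26.7≤80.1, cost 695≤1592).
#3: dominated by #5 (storage 29≥25, write latency 26.7≤74.7, cost 695≤1473).
#4: dominated by #1 (storage 16≥2, write latency 57.6≤62.2, cost 385≤808).
#5: not dominated.
#6: not dominated (best storage).
#7: not dominated (best write latency).
Pareto-optimal: #1, #5, #6, #7 → 4.

4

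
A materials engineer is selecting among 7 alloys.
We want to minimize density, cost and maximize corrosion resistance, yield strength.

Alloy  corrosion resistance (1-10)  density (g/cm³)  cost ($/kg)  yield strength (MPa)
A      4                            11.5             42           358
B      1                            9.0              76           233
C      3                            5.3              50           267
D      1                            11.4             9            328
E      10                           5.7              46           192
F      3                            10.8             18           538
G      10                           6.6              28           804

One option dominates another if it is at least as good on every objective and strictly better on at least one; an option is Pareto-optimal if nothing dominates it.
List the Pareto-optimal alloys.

A: dominated by G (corrosion resistance 10≥4, density 6.6≤11.5, cost 28≤42, yield strength 804≥358).
B: dominated by C (corrosion resistance 3≥1, density 5.3≤9.0, cost 50≤76, yield strength 267≥233).
C: not dominated (best density).
D: not dominated (best cost).
E: not dominated.
F: not dominated.
G: not dominated (best yield strength).

C, D, E, F, G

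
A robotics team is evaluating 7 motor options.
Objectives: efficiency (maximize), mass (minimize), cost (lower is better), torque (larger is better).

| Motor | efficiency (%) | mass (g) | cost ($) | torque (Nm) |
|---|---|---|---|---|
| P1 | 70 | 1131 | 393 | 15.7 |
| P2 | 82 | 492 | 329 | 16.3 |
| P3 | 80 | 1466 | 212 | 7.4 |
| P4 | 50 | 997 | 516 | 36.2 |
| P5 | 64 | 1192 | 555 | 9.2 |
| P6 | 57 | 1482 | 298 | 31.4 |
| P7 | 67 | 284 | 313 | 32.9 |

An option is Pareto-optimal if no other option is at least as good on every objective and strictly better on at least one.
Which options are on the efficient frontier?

P1: dominated by P2 (efficiency 82≥70, mass 492≤1131, cost 329≤393, torque 16.3≥15.7).
P2: not dominated (best efficiency).
P3: not dominated (best cost).
P4: not dominated (best torque).
P5: dominated by P1 (efficiency 70≥64, mass 1131≤1192, cost 393≤555, torque 15.7≥9.2).
P6: not dominated.
P7: not dominated (best mass).

P2, P3, P4, P6, P7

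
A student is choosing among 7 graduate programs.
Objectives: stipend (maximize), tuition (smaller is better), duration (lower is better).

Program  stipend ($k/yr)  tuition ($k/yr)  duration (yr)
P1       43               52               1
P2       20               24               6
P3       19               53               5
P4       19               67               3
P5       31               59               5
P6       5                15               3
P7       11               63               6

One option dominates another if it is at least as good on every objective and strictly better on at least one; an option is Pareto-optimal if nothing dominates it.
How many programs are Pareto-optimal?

P1: not dominated (best stipend).
P2: not dominated.
P3: dominated by P1 (stipend 43≥19, tuition 52≤53, duration 1≤5).
P4: dominated by P1 (stipend 43≥19, tuition 52≤67, duration 1≤3).
P5: dominated by P1 (stipend 43≥31, tuition 52≤59, duration 1≤5).
P6: not dominated (best tuition).
P7: dominated by P1 (stipend 43≥11, tuition 52≤63, duration 1≤6).
Pareto-optimal: P1, P2, P6 → 3.

3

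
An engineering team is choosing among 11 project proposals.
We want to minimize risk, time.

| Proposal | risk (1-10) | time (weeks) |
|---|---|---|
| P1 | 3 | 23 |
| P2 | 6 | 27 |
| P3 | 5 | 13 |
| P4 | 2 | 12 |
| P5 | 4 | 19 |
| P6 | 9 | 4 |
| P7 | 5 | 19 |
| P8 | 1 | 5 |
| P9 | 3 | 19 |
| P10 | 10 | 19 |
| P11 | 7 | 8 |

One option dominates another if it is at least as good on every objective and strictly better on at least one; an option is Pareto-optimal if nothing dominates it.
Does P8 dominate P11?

Yes

P8 vs P11: risk 1≤7, time 5≤8 — P8 is at least as good on every objective with at least one strict improvement.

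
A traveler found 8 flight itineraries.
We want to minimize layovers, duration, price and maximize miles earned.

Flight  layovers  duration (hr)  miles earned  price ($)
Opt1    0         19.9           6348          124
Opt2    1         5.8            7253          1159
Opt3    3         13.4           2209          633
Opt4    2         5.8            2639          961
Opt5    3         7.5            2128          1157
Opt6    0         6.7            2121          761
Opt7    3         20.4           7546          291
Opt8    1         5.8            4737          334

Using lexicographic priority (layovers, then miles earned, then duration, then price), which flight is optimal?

Opt1

First minimize layovers: best is 0, kept {Opt1, Opt6}.
Then maximize miles earned: best is 6348, kept {Opt1}.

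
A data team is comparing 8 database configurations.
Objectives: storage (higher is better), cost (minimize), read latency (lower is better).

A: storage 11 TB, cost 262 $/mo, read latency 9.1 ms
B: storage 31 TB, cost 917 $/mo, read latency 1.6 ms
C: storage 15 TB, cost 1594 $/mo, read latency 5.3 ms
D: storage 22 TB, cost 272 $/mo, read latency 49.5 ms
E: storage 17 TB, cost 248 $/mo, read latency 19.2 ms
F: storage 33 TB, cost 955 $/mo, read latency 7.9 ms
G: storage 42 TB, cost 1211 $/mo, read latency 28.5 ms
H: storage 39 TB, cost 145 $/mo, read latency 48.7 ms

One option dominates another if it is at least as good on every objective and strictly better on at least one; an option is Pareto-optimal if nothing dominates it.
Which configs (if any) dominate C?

B

B: storage 31≥15, cost 917≤1594, read latency 1.6≤5.3 — dominates C.
Others (A, D, E, F, G, H) are each worse than C on at least one objective.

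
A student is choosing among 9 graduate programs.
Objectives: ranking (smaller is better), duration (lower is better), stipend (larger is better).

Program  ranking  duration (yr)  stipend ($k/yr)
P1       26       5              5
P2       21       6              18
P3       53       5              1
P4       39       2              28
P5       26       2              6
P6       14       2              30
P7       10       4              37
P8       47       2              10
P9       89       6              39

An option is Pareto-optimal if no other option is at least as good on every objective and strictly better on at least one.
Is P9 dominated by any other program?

No

P1: worse on stipend (5 vs 39).
P2: worse on stipend (18 vs 39).
P3: worse on stipend (1 vs 39).
P4: worse on stipend (28 vs 39).
P5: worse on stipend (6 vs 39).
P6: worse on stipend (30 vs 39).
P7: worse on stipend (37 vs 39).
P8: worse on stipend (10 vs 39).
No option is at least as good as P9 on every objective and strictly better on one.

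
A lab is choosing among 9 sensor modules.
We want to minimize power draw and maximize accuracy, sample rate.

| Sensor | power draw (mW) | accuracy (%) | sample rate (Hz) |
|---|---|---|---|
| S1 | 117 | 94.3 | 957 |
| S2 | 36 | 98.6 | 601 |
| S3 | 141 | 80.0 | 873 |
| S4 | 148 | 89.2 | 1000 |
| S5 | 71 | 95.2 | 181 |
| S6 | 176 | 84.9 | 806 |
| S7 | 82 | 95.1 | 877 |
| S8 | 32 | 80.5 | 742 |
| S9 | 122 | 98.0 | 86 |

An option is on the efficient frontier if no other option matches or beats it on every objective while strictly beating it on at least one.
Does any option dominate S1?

No

S2: worse on sample rate (601 vs 957).
S3: worse on power draw (141 vs 117).
S4: worse on power draw (148 vs 117).
S5: worse on sample rate (181 vs 957).
S6: worse on power draw (176 vs 117).
S7: worse on sample rate (877 vs 957).
S8: worse on accuracy (80.5 vs 94.3).
S9: worse on power draw (122 vs 117).
No option is at least as good as S1 on every objective and strictly better on one.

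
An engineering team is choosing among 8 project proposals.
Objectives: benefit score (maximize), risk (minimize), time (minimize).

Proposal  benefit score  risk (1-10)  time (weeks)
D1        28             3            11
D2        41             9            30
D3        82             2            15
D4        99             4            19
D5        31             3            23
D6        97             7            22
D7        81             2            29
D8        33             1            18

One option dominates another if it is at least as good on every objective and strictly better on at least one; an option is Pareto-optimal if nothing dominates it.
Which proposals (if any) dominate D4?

D1: worse on benefit score (28 vs 99).
D2: worse on benefit score (41 vs 99).
D3: worse on benefit score (82 vs 99).
D5: worse on benefit score (31 vs 99).
D6: worse on benefit score (97 vs 99).
D7: worse on benefit score (81 vs 99).
D8: worse on benefit score (33 vs 99).
No option dominates D4.

none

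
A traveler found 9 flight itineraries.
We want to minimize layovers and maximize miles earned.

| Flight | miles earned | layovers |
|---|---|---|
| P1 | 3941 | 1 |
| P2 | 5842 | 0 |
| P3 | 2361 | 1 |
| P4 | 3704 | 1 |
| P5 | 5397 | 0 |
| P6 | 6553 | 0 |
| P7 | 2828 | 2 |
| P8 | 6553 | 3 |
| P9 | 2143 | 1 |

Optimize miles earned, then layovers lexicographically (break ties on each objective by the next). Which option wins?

P6

First maximize miles earned: best is 6553, kept {P6, P8}.
Then minimize layovers: best is 0, kept {P6}.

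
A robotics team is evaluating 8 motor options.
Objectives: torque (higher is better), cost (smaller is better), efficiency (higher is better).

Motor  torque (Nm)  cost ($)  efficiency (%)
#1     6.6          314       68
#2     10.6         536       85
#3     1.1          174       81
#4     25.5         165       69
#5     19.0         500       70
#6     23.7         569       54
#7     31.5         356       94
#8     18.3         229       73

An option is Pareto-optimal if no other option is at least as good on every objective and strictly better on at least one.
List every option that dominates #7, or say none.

#1: worse on torque (6.6 vs 31.5).
#2: worse on torque (10.6 vs 31.5).
#3: worse on torque (1.1 vs 31.5).
#4: worse on torque (25.5 vs 31.5).
#5: worse on torque (19.0 vs 31.5).
#6: worse on torque (23.7 vs 31.5).
#8: worse on torque (18.3 vs 31.5).
No option dominates #7.

none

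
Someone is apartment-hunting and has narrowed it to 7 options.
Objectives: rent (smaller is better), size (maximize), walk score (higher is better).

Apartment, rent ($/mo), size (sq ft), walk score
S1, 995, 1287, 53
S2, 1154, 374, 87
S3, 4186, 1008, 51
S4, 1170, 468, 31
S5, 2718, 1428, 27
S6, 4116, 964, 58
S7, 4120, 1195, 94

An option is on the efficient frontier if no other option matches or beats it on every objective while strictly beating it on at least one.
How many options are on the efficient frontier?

5

S1: not dominated (best rent).
S2: not dominated.
S3: dominated by S1 (rent 995≤4186, size 1287≥1008, walk score 53≥51).
S4: dominated by S1 (rent 995≤1170, size 1287≥468, walk score 53≥31).
S5: not dominated (best size).
S6: not dominated.
S7: not dominated (best walk score).
Pareto-optimal: S1, S2, S5, S6, S7 → 5.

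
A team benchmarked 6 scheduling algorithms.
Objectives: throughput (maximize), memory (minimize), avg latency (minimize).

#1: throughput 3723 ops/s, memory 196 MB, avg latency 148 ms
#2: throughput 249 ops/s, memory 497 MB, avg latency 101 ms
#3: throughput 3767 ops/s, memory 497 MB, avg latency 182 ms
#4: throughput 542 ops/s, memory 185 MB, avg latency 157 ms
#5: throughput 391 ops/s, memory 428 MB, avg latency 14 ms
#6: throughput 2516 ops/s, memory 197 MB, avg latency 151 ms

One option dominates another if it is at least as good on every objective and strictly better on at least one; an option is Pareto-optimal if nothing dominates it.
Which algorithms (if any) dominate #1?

#2: worse on throughput (249 vs 3723).
#3: worse on memory (497 vs 196).
#4: worse on throughput (542 vs 3723).
#5: worse on throughput (391 vs 3723).
#6: worse on throughput (2516 vs 3723).
No option dominates #1.

none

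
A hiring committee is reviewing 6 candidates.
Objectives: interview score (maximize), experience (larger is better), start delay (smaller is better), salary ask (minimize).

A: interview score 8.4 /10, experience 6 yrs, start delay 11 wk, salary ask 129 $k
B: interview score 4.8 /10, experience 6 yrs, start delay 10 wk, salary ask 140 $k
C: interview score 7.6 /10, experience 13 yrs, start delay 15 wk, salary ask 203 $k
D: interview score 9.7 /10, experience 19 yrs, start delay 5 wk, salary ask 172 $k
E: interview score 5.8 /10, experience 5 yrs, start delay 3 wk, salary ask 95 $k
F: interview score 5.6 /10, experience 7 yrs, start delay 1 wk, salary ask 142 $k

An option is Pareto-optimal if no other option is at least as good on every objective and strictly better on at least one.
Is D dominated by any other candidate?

A: worse on interview score (8.4 vs 9.7).
B: worse on interview score (4.8 vs 9.7).
C: worse on interview score (7.6 vs 9.7).
E: worse on interview score (5.8 vs 9.7).
F: worse on interview score (5.6 vs 9.7).
No option is at least as good as D on every objective and strictly better on one.

No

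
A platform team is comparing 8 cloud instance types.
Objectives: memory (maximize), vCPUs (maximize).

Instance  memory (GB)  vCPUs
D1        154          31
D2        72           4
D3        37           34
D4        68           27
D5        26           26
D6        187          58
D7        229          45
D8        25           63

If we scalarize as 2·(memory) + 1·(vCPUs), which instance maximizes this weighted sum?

D7

D1: 2·154 + 1·31 = 339
D2: 2·72 + 1·4 = 148
D3: 2·37 + 1·34 = 108
D4: 2·68 + 1·27 = 163
D5: 2·26 + 1·26 = 78
D6: 2·187 + 1·58 = 432
D7: 2·229 + 1·45 = 503
D8: 2·25 + 1·63 = 113
Highest: D7 at 503.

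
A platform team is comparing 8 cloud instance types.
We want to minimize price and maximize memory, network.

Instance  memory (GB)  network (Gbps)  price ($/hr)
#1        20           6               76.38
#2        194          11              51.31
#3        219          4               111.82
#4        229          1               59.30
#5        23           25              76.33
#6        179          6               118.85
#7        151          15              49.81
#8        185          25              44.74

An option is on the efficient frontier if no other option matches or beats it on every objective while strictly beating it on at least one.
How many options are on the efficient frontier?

4

#1: dominated by #2 (memory 194≥20, network 11≥6, price 51.31≤76.38).
#2: not dominated.
#3: not dominated.
#4: not dominated (best memory).
#5: dominated by #8 (memory 185≥23, network 25≥25, price 44.74≤76.33).
#6: dominated by #2 (memory 194≥179, network 11≥6, price 51.31≤118.85).
#7: dominated by #8 (memory 185≥151, network 25≥15, price 44.74≤49.81).
#8: not dominated (best price).
Pareto-optimal: #2, #3, #4, #8 → 4.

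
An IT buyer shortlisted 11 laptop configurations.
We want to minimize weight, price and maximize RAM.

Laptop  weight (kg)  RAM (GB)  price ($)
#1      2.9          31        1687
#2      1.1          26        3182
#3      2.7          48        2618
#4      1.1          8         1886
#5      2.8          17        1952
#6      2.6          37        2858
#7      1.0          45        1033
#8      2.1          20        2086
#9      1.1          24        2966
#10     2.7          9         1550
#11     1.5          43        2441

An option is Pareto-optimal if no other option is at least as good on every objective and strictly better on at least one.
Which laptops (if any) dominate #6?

#7, #11

#7: weight 1.0≤2.6, RAM 45≥37, price 1033≤2858 — dominates #6.
#11: weight 1.5≤2.6, RAM 43≥37, price 2441≤2858 — dominates #6.
Others (#1, #2, #3, #4, #5, #8, #9, #10) are each worse than #6 on at least one objective.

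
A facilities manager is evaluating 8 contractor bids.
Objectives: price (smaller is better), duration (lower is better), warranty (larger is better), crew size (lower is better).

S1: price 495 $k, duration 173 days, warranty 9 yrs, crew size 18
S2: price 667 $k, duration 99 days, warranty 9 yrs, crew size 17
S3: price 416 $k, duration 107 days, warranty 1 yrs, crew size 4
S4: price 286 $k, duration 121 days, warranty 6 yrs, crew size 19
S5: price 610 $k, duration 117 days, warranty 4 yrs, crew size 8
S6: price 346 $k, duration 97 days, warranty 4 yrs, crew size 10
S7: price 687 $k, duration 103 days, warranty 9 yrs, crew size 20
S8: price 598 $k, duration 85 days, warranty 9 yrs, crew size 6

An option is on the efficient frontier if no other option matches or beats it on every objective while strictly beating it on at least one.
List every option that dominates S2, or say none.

S8

S8: price 598≤667, duration 85≤99, warranty 9≥9, crew size 6≤17 — dominates S2.
Others (S1, S3, S4, S5, S6, S7) are each worse than S2 on at least one objective.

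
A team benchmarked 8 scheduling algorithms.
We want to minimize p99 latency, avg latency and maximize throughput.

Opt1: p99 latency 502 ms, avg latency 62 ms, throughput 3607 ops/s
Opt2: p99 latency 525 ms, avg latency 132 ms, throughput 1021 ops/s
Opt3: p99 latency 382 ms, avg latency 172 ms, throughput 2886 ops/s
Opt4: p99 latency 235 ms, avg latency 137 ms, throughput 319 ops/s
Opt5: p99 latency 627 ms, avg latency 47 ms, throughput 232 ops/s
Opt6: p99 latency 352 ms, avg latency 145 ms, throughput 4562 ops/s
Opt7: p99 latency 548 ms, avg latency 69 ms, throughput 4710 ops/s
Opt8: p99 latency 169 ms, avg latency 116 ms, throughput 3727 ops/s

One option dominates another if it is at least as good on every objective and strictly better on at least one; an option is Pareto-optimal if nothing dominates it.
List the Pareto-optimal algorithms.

Opt1: not dominated.
Opt2: dominated by Opt1 (p99 latency 502≤525, avg latency 62≤132, throughput 3607≥1021).
Opt3: dominated by Opt6 (p99 latency 352≤382, avg latency 145≤172, throughput 4562≥2886).
Opt4: dominated by Opt8 (p99 latency 169≤235, avg latency 116≤137, throughput 3727≥319).
Opt5: not dominated (best avg latency).
Opt6: not dominated.
Opt7: not dominated (best throughput).
Opt8: not dominated (best p99 latency).

Opt1, Opt5, Opt6, Opt7, Opt8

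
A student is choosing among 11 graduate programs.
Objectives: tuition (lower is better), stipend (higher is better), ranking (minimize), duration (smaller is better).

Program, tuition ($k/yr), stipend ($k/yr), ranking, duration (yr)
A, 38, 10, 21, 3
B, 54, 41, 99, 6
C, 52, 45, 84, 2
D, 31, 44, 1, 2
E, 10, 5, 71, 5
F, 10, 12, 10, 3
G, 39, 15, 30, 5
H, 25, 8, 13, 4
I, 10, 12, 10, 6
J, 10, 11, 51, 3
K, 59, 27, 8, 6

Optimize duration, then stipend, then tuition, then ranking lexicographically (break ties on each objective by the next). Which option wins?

First minimize duration: best is 2, kept {C, D}.
Then maximize stipend: best is 45, kept {C}.

C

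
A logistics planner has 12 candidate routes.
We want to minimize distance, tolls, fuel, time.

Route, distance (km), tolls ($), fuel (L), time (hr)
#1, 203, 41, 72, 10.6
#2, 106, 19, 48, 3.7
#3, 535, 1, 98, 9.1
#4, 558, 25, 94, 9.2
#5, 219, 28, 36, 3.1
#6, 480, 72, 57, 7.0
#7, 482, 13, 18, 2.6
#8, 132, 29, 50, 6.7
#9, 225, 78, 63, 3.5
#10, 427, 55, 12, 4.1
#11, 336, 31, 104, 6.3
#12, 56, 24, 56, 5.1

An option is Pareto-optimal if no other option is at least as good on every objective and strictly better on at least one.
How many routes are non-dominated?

6

#1: dominated by #2 (distance 106≤203, tolls 19≤41, fuel 48≤72, time 3.7≤10.6).
#2: not dominated.
#3: not dominated (best tolls).
#4: dominated by #2 (distance 106≤558, tolls 19≤25, fuel 48≤94, time 3.7≤9.2).
#5: not dominated.
#6: dominated by #2 (distance 106≤480, tolls 19≤72, fuel 48≤57, time 3.7≤7.0).
#7: not dominated (best time).
#8: dominated by #2 (distance 106≤132, tolls 19≤29, fuel 48≤50, time 3.7≤6.7).
#9: dominated by #5 (distance 219≤225, tolls 28≤78, fuel 36≤63, time 3.1≤3.5).
#10: not dominated (best fuel).
#11: dominated by #2 (distance 106≤336, tolls 19≤31, fuel 48≤104, time 3.7≤6.3).
#12: not dominated (best distance).
Pareto-optimal: #2, #3, #5, #7, #10, #12 → 6.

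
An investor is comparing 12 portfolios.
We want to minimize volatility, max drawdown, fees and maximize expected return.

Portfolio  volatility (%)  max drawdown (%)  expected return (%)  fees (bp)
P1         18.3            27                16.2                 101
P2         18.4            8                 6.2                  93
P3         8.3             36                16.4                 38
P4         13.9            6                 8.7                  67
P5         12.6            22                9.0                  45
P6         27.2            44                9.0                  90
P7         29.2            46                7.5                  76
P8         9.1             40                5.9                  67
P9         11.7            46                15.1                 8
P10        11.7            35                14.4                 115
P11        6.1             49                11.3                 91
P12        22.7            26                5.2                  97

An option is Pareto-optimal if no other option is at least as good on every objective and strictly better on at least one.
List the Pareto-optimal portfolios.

P1, P3, P4, P5, P9, P10, P11

P1: not dominated.
P2: dominated by P4 (volatility 13.9≤18.4, max drawdown 6≤8, expected return 8.7≥6.2, fees 67≤93).
P3: not dominated (best expected return).
P4: not dominated (best max drawdown).
P5: not dominated.
P6: dominated by P3 (volatility 8.3≤27.2, max drawdown 36≤44, expected return 16.4≥9.0, fees 38≤90).
P7: dominated by P3 (volatility 8.3≤29.2, max drawdown 36≤46, expected return 16.4≥7.5, fees 38≤76).
P8: dominated by P3 (volatility 8.3≤9.1, max drawdown 36≤40, expected return 16.4≥5.9, fees 38≤67).
P9: not dominated (best fees).
P10: not dominated.
P11: not dominated (best volatility).
P12: dominated by P2 (volatility 18.4≤22.7, max drawdown 8≤26, expected return 6.2≥5.2, fees 93≤97).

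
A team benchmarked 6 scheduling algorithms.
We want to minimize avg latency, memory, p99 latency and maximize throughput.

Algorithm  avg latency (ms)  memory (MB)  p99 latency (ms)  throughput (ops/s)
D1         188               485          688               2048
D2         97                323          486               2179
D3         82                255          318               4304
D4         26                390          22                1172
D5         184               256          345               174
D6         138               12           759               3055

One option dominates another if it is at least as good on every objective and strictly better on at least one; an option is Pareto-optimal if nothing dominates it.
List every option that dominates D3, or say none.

none

D1: worse on avg latency (188 vs 82).
D2: worse on avg latency (97 vs 82).
D4: worse on memory (390 vs 255).
D5: worse on avg latency (184 vs 82).
D6: worse on avg latency (138 vs 82).
No option dominates D3.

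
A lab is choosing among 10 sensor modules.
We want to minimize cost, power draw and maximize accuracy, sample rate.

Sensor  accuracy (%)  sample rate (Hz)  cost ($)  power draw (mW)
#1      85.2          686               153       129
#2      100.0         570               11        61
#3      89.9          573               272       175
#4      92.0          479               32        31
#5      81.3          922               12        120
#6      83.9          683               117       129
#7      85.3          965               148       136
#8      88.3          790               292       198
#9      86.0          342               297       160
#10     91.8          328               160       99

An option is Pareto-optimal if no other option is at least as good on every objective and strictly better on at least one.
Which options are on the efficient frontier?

#1: not dominated.
#2: not dominated (best accuracy).
#3: not dominated.
#4: not dominated (best power draw).
#5: not dominated.
#6: not dominated.
#7: not dominated (best sample rate).
#8: not dominated.
#9: dominated by #2 (accuracy 100.0≥86.0, sample rate 570≥342, cost 11≤297, power draw 61≤160).
#10: dominated by #2 (accuracy 100.0≥91.8, sample rate 570≥328, cost 11≤160, power draw 61≤99).

#1, #2, #3, #4, #5, #6, #7, #8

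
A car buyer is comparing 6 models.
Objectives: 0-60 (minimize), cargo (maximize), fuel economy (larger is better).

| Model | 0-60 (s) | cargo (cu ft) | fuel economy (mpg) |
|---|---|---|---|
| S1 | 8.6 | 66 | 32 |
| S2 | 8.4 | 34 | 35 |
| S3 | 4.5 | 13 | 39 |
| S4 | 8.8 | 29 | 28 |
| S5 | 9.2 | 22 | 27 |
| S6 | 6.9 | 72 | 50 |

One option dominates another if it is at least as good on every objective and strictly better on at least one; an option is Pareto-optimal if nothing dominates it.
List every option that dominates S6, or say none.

none

S1: worse on 0-60 (8.6 vs 6.9).
S2: worse on 0-60 (8.4 vs 6.9).
S3: worse on cargo (13 vs 72).
S4: worse on 0-60 (8.8 vs 6.9).
S5: worse on 0-60 (9.2 vs 6.9).
No option dominates S6.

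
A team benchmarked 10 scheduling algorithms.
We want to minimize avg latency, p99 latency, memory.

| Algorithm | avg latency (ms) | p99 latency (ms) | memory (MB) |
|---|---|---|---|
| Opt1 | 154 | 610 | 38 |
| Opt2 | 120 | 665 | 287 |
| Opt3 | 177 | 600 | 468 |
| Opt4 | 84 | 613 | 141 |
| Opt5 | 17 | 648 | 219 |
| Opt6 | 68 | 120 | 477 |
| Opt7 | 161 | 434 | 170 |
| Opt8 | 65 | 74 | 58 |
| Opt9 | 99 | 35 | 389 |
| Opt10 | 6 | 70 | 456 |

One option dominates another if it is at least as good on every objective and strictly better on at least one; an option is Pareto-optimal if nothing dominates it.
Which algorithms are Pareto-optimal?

Opt1, Opt5, Opt8, Opt9, Opt10

Opt1: not dominated (best memory).
Opt2: dominated by Opt4 (avg latency 84≤120, p99 latency 613≤665, memory 141≤287).
Opt3: dominated by Opt7 (avg latency 161≤177, p99 latency 434≤600, memory 170≤468).
Opt4: dominated by Opt8 (avg latency 65≤84, p99 latency 74≤613, memory 58≤141).
Opt5: not dominated.
Opt6: dominated by Opt8 (avg latency 65≤68, p99 latency 74≤120, memory 58≤477).
Opt7: dominated by Opt8 (avg latency 65≤161, p99 latency 74≤434, memory 58≤170).
Opt8: not dominated.
Opt9: not dominated (best p99 latency).
Opt10: not dominated (best avg latency).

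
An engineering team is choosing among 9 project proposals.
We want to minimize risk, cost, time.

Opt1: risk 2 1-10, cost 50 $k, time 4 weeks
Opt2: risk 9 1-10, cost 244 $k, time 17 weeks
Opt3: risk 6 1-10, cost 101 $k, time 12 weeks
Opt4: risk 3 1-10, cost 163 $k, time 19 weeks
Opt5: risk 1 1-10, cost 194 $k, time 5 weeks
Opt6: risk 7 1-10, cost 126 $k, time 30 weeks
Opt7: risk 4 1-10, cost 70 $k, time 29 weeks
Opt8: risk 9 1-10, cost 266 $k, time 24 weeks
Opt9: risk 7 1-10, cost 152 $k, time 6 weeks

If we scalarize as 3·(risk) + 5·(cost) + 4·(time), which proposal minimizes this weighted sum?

Opt1

Opt1: 3·2 + 5·50 + 4·4 = 272
Opt2: 3·9 + 5·244 + 4·17 = 1315
Opt3: 3·6 + 5·101 + 4·12 = 571
Opt4: 3·3 + 5·163 + 4·19 = 900
Opt5: 3·1 + 5·194 + 4·5 = 993
Opt6: 3·7 + 5·126 + 4·30 = 771
Opt7: 3·4 + 5·70 + 4·29 = 478
Opt8: 3·9 + 5·266 + 4·24 = 1453
Opt9: 3·7 + 5·152 + 4·6 = 805
Lowest: Opt1 at 272.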